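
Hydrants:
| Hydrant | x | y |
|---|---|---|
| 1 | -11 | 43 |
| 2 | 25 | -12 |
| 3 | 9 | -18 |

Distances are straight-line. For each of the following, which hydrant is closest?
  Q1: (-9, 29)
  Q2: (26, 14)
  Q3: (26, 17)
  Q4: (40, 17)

Q1 at (-9, 29):
  1: 14.1
  2: 53.3
  3: 50.3
  → nearest: 1 (14.1)
Q2 at (26, 14):
  1: 47.0
  2: 26.0
  3: 36.2
  → nearest: 2 (26.0)
Q3 at (26, 17):
  1: 45.2
  2: 29.0
  3: 38.9
  → nearest: 2 (29.0)
Q4 at (40, 17):
  1: 57.2
  2: 32.6
  3: 46.8
  → nearest: 2 (32.6)

Q1→1; Q2→2; Q3→2; Q4→2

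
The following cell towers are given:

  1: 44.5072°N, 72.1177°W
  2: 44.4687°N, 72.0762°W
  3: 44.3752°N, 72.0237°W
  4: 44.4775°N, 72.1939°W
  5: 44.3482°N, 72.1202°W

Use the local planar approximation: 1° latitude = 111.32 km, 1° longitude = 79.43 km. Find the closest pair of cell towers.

1 and 2

Pairwise distances:
1–2: 5.4069 km
1–3: 16.4824 km
1–4: 6.8967 km
1–5: 17.7010 km
2–3: 11.2127 km
2–4: 9.4001 km
2–5: 13.8619 km
3–4: 17.6763 km
3–5: 8.2332 km
4–5: 15.5386 km
Closest pair: 1–2 at 5.4069 km.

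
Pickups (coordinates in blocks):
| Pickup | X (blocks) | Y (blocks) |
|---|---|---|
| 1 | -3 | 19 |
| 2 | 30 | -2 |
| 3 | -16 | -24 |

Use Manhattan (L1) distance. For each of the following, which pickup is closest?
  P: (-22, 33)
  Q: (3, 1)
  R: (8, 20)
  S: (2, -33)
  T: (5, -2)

P→1; Q→1; R→1; S→3; T→2

P at (-22, 33):
  1: |19| + |-14| = 19 + 14 = 33 blocks
  2: |52| + |-35| = 52 + 35 = 87 blocks
  3: |6| + |-57| = 6 + 57 = 63 blocks
  → nearest: 1 (33 blocks)
Q at (3, 1):
  1: |-6| + |18| = 6 + 18 = 24 blocks
  2: |27| + |-3| = 27 + 3 = 30 blocks
  3: |-19| + |-25| = 19 + 25 = 44 blocks
  → nearest: 1 (24 blocks)
R at (8, 20):
  1: |-11| + |-1| = 11 + 1 = 12 blocks
  2: |22| + |-22| = 22 + 22 = 44 blocks
  3: |-24| + |-44| = 24 + 44 = 68 blocks
  → nearest: 1 (12 blocks)
S at (2, -33):
  1: |-5| + |52| = 5 + 52 = 57 blocks
  2: |28| + |31| = 28 + 31 = 59 blocks
  3: |-18| + |9| = 18 + 9 = 27 blocks
  → nearest: 3 (27 blocks)
T at (5, -2):
  1: |-8| + |21| = 8 + 21 = 29 blocks
  2: |25| + |0| = 25 + 0 = 25 blocks
  3: |-21| + |-22| = 21 + 22 = 43 blocks
  → nearest: 2 (25 blocks)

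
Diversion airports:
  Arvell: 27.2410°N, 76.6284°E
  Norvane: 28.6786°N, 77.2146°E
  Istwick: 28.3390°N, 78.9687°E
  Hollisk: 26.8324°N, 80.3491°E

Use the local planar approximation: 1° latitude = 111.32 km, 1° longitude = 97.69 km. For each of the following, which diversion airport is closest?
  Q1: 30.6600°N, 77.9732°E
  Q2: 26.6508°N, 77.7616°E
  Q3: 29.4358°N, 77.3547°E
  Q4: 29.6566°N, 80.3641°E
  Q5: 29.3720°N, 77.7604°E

Q1→Norvane; Q2→Arvell; Q3→Norvane; Q4→Istwick; Q5→Norvane

Q1 at 30.6600°N, 77.9732°E:
  Arvell: √((-3.4190·111.32)² + (-1.3448·97.69)²) = √(144858.704505 + 17258.999655) = 402.6384 km
  Norvane: √((-1.9814·111.32)² + (-0.7586·97.69)²) = √(48650.881391 + 5491.941417) = 232.6861 km
  Istwick: √((-2.3210·111.32)² + (0.9955·97.69)²) = √(66756.979187 + 9457.639328) = 276.0700 km
  Hollisk: √((-3.8276·111.32)² + (2.3759·97.69)²) = √(181551.351884 + 53871.185681) = 485.2036 km
  → nearest: Norvane (232.6861 km)
Q2 at 26.6508°N, 77.7616°E:
  Arvell: √((0.5902·111.32)² + (-1.1332·97.69)²) = √(4316.629811 + 12255.000997) = 128.7308 km
  Norvane: √((2.0278·111.32)² + (-0.5470·97.69)²) = √(50956.152978 + 2855.452051) = 231.9733 km
  Istwick: √((1.6882·111.32)² + (1.2071·97.69)²) = √(35317.844265 + 13905.503511) = 221.8634 km
  Hollisk: √((0.1816·111.32)² + (2.5875·97.69)²) = √(408.675012 + 63894.126336) = 253.5800 km
  → nearest: Arvell (128.7308 km)
Q3 at 29.4358°N, 77.3547°E:
  Arvell: √((-2.1948·111.32)² + (-0.7263·97.69)²) = √(59694.772081 + 5034.221354) = 254.4189 km
  Norvane: √((-0.7572·111.32)² + (-0.1401·97.69)²) = √(7105.057647 + 187.316696) = 85.3954 km
  Istwick: √((-1.0968·111.32)² + (1.6140·97.69)²) = √(14907.378517 + 24860.352367) = 199.4185 km
  Hollisk: √((-2.6034·111.32)² + (2.9944·97.69)²) = √(83990.118955 + 85569.668086) = 411.7764 km
  → nearest: Norvane (85.3954 km)
Q4 at 29.6566°N, 80.3641°E:
  Arvell: √((-2.4156·111.32)² + (-3.7357·97.69)²) = √(72309.679599 + 133181.592626) = 453.3115 km
  Norvane: √((-0.9780·111.32)² + (-3.1495·97.69)²) = √(11852.885931 + 94663.693329) = 326.3688 km
  Istwick: √((-1.3176·111.32)² + (-1.3954·97.69)²) = √(21513.623682 + 18582.222524) = 200.2395 km
  Hollisk: √((-2.8242·111.32)² + (-0.0150·97.69)²) = √(98841.036888 + 2.147251) = 314.3934 km
  → nearest: Istwick (200.2395 km)
Q5 at 29.3720°N, 77.7604°E:
  Arvell: √((-2.1310·111.32)² + (-1.1320·97.69)²) = √(56274.713773 + 12229.059919) = 261.7323 km
  Norvane: √((-0.6934·111.32)² + (-0.5458·97.69)²) = √(5958.186182 + 2842.937302) = 93.8143 km
  Istwick: √((-1.0330·111.32)² + (1.2083·97.69)²) = √(13223.518841 + 13933.164680) = 164.7929 km
  Hollisk: √((-2.5396·111.32)² + (2.5887·97.69)²) = √(79923.967057 + 63953.404195) = 379.3117 km
  → nearest: Norvane (93.8143 km)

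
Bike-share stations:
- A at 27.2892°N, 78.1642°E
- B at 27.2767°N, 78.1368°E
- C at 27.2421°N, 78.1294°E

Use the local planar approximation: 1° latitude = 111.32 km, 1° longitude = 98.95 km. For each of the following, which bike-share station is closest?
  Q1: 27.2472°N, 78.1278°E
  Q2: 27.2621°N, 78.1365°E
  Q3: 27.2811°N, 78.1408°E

Q1→C; Q2→B; Q3→B

Q1 at 27.2472°N, 78.1278°E:
  A: √((0.0420·111.32)² + (0.0364·98.95)²) = √(21.859739 + 12.972819) = 5.9019 km
  B: √((0.0295·111.32)² + (0.0090·98.95)²) = √(10.784262 + 0.793079) = 3.4025 km
  C: √((-0.0051·111.32)² + (0.0016·98.95)²) = √(0.322320 + 0.025065) = 0.5894 km
  → nearest: C (0.5894 km)
Q2 at 27.2621°N, 78.1365°E:
  A: √((0.0271·111.32)² + (0.0277·98.95)²) = √(9.100913 + 7.512615) = 4.0760 km
  B: √((0.0146·111.32)² + (0.0003·98.95)²) = √(2.641509 + 0.000881) = 1.6255 km
  C: √((-0.0200·111.32)² + (-0.0071·98.95)²) = √(4.956857 + 0.493569) = 2.3346 km
  → nearest: B (1.6255 km)
Q3 at 27.2811°N, 78.1408°E:
  A: √((0.0081·111.32)² + (0.0234·98.95)²) = √(0.813048 + 5.361216) = 2.4848 km
  B: √((-0.0044·111.32)² + (-0.0040·98.95)²) = √(0.239912 + 0.156658) = 0.6297 km
  C: √((-0.0390·111.32)² + (-0.0114·98.95)²) = √(18.848449 + 1.272452) = 4.4856 km
  → nearest: B (0.6297 km)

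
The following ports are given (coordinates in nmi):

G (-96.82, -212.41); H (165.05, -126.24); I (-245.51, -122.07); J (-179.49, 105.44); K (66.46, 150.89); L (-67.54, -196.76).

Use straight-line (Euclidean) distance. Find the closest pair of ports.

Pairwise distances:
G–H: √((261.87)² + (86.17)²) = √(68575.8969 + 7425.2689) = 275.68 nmi
G–I: √((-148.69)² + (90.34)²) = √(22108.7161 + 8161.3156) = 173.98 nmi
G–J: √((-82.67)² + (317.85)²) = √(6834.3289 + 101028.6225) = 328.42 nmi
G–K: √((163.28)² + (363.30)²) = √(26660.3584 + 131986.8900) = 398.31 nmi
G–L: √((29.28)² + (15.65)²) = √(857.3184 + 244.9225) = 33.20 nmi
H–I: √((-410.56)² + (4.17)²) = √(168559.5136 + 17.3889) = 410.58 nmi
H–J: √((-344.54)² + (231.68)²) = √(118707.8116 + 53675.6224) = 415.19 nmi
H–K: √((-98.59)² + (277.13)²) = √(9719.9881 + 76801.0369) = 294.14 nmi
H–L: √((-232.59)² + (-70.52)²) = √(54098.1081 + 4973.0704) = 243.05 nmi
I–J: √((66.02)² + (227.51)²) = √(4358.6404 + 51760.8001) = 236.90 nmi
I–K: √((311.97)² + (272.96)²) = √(97325.2809 + 74507.1616) = 414.53 nmi
I–L: √((177.97)² + (-74.69)²) = √(31673.3209 + 5578.5961) = 193.01 nmi
J–K: √((245.95)² + (45.45)²) = √(60491.4025 + 2065.7025) = 250.11 nmi
J–L: √((111.95)² + (-302.20)²) = √(12532.8025 + 91324.8400) = 322.27 nmi
K–L: √((-134.00)² + (-347.65)²) = √(17956.0000 + 120860.5225) = 372.58 nmi
Closest pair: G–L at 33.20 nmi.

G and L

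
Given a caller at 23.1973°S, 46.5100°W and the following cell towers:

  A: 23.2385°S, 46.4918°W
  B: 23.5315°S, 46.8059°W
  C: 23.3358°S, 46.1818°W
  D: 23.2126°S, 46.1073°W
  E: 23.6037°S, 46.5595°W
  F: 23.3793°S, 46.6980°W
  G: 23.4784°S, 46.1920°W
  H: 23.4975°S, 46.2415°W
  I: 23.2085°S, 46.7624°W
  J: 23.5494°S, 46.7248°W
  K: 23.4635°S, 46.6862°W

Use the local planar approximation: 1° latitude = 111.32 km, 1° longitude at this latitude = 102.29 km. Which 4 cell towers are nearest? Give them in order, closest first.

Distances from 23.1973°S, 46.5100°W:
A: √((-0.0412·111.32)² + (0.0182·102.29)²) = √(21.034918 + 3.465845) = 4.9498 km
B: √((-0.3342·111.32)² + (-0.2959·102.29)²) = √(1384.073923 + 916.128276) = 47.9604 km
C: √((-0.1385·111.32)² + (0.3282·102.29)²) = √(237.709174 + 1127.050849) = 36.9427 km
D: √((-0.0153·111.32)² + (0.4027·102.29)²) = √(2.900877 + 1696.795940) = 41.2274 km
E: √((-0.4064·111.32)² + (-0.0495·102.29)²) = √(2046.698135 + 25.637564) = 45.5229 km
F: √((-0.1820·111.32)² + (-0.1880·102.29)²) = √(410.477325 + 369.812899) = 27.9337 km
G: √((-0.2811·111.32)² + (0.3180·102.29)²) = √(979.192518 + 1058.085096) = 45.1362 km
H: √((-0.3002·111.32)² + (0.2685·102.29)²) = √(1116.780369 + 754.318809) = 43.2562 km
I: √((-0.0112·111.32)² + (-0.2524·102.29)²) = √(1.554470 + 666.568917) = 25.8481 km
J: √((-0.3521·111.32)² + (-0.2148·102.29)²) = √(1536.308543 + 482.764038) = 44.9341 km
K: √((-0.2662·111.32)² + (-0.1762·102.29)²) = √(878.137447 + 324.846480) = 34.6841 km
Sorted: A (4.9498 km) < I (25.8481 km) < F (27.9337 km) < K (34.6841 km) < C (36.9427 km) < D (41.2274 km) < …

A, I, F, K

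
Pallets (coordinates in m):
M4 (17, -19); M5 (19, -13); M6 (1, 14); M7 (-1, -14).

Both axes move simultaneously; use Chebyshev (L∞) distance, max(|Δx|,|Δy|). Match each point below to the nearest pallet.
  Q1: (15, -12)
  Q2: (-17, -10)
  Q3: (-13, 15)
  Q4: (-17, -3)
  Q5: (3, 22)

Q1 at (15, -12):
  M4: max(|2|, |-7|) = 7 m
  M5: max(|4|, |-1|) = 4 m
  M6: max(|-14|, |26|) = 26 m
  M7: max(|-16|, |-2|) = 16 m
  → nearest: M5 (4 m)
Q2 at (-17, -10):
  M4: max(|34|, |-9|) = 34 m
  M5: max(|36|, |-3|) = 36 m
  M6: max(|18|, |24|) = 24 m
  M7: max(|16|, |-4|) = 16 m
  → nearest: M7 (16 m)
Q3 at (-13, 15):
  M4: max(|30|, |-34|) = 34 m
  M5: max(|32|, |-28|) = 32 m
  M6: max(|14|, |-1|) = 14 m
  M7: max(|12|, |-29|) = 29 m
  → nearest: M6 (14 m)
Q4 at (-17, -3):
  M4: max(|34|, |-16|) = 34 m
  M5: max(|36|, |-10|) = 36 m
  M6: max(|18|, |17|) = 18 m
  M7: max(|16|, |-11|) = 16 m
  → nearest: M7 (16 m)
Q5 at (3, 22):
  M4: max(|14|, |-41|) = 41 m
  M5: max(|16|, |-35|) = 35 m
  M6: max(|-2|, |-8|) = 8 m
  M7: max(|-4|, |-36|) = 36 m
  → nearest: M6 (8 m)

Q1→M5; Q2→M7; Q3→M6; Q4→M7; Q5→M6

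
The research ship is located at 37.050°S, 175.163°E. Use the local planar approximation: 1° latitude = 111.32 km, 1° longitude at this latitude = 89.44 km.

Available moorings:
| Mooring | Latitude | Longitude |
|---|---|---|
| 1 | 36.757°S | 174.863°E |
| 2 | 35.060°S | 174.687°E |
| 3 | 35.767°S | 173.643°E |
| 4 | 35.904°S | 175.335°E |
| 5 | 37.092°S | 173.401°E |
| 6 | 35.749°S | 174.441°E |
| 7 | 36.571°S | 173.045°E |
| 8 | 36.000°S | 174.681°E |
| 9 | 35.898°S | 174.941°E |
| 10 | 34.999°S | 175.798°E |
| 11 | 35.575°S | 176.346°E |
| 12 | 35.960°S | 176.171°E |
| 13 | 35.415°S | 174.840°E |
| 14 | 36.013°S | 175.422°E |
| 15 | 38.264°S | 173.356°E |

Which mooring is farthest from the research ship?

Distances from 37.050°S, 175.163°E:
1: √((0.293·111.32)² + (-0.300·89.44)²) = √(1063.85303 + 719.95622) = 42.235 km
2: √((1.990·111.32)² + (-0.476·89.44)²) = √(49074.12312 + 1812.49779) = 225.581 km
3: √((1.283·111.32)² + (-1.520·89.44)²) = √(20398.56929 + 18482.07622) = 197.182 km
4: √((1.146·111.32)² + (0.172·89.44)²) = √(16274.79889 + 236.65761) = 128.497 km
5: √((-0.042·111.32)² + (-1.762·89.44)²) = √(21.85974 + 24835.64190) = 157.663 km
6: √((1.301·111.32)² + (-0.722·89.44)²) = √(20974.95262 + 4170.01845) = 158.572 km
7: √((0.479·111.32)² + (-2.118·89.44)²) = √(2843.26554 + 35885.21005) = 196.796 km
8: √((1.050·111.32)² + (-0.482·89.44)²) = √(13662.33700 + 1858.47900) = 124.583 km
9: √((1.152·111.32)² + (-0.222·89.44)²) = √(16445.66175 + 394.24803) = 129.769 km
10: √((2.051·111.32)² + (0.635·89.44)²) = √(52128.79861 + 3225.60387) = 235.275 km
11: √((1.475·111.32)² + (1.183·89.44)²) = √(26960.65481 + 11195.23129) = 195.335 km
12: √((1.090·111.32)² + (1.008·89.44)²) = √(14723.10439 + 8128.01779) = 151.166 km
13: √((1.635·111.32)² + (-0.323·89.44)²) = √(33126.98487 + 834.58125) = 184.287 km
14: √((1.037·111.32)² + (0.259·89.44)²) = √(13326.12578 + 536.61537) = 117.740 km
15: √((-1.214·111.32)² + (-1.807·89.44)²) = √(18263.48990 + 26120.40378) = 210.675 km
Maximum: 10 at 235.275 km.

10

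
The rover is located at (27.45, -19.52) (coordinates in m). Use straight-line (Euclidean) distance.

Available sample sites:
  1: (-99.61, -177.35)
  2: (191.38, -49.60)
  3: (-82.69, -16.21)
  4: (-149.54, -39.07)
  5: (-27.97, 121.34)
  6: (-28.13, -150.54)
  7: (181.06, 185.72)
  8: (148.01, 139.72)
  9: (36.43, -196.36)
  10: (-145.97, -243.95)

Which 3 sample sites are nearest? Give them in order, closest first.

Distances from (27.45, -19.52):
1: 202.62 m
2: 166.67 m
3: 110.19 m
4: 178.07 m
5: 151.37 m
6: 142.32 m
7: 256.36 m
8: 199.73 m
9: 177.07 m
10: 283.63 m
Sorted: 3 (110.19 m) < 6 (142.32 m) < 5 (151.37 m) < 2 (166.67 m) < 9 (177.07 m) < …

3, 6, 5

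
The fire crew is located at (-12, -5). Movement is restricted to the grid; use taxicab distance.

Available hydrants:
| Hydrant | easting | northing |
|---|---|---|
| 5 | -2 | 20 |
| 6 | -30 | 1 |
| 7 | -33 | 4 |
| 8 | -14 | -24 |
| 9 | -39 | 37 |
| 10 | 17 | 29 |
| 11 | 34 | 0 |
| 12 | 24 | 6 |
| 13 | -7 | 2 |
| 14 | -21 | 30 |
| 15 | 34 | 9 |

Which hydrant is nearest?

13

Distances from (-12, -5):
5: |10| + |25| = 10 + 25 = 35
6: |-18| + |6| = 18 + 6 = 24
7: |-21| + |9| = 21 + 9 = 30
8: |-2| + |-19| = 2 + 19 = 21
9: |-27| + |42| = 27 + 42 = 69
10: |29| + |34| = 29 + 34 = 63
11: |46| + |5| = 46 + 5 = 51
12: |36| + |11| = 36 + 11 = 47
13: |5| + |7| = 5 + 7 = 12
14: |-9| + |35| = 9 + 35 = 44
15: |46| + |14| = 46 + 14 = 60
Minimum: 13 at 12.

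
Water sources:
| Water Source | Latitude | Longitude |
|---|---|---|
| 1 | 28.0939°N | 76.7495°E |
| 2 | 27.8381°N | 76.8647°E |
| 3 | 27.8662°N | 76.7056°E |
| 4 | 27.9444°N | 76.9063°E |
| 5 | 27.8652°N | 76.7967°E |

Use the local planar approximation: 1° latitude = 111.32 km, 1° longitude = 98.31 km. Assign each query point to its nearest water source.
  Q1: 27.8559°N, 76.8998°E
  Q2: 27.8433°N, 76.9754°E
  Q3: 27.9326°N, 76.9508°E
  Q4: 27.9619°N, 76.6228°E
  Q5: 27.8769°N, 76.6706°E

Q1→2; Q2→2; Q3→4; Q4→3; Q5→3

Q1 at 27.8559°N, 76.8998°E:
  1: 30.3360 km
  2: 3.9791 km
  3: 19.1262 km
  4: 9.8725 km
  5: 10.1885 km
  → nearest: 2 (3.9791 km)
Q2 at 27.8433°N, 76.9754°E:
  1: 35.6572 km
  2: 10.8983 km
  3: 26.6463 km
  4: 13.1457 km
  5: 17.7363 km
  → nearest: 2 (10.8983 km)
Q3 at 27.9326°N, 76.9508°E:
  1: 26.7217 km
  2: 13.5023 km
  3: 25.2134 km
  4: 4.5677 km
  5: 16.9057 km
  → nearest: 4 (4.5677 km)
Q4 at 27.9619°N, 76.6228°E:
  1: 19.2632 km
  2: 27.4859 km
  3: 13.4072 km
  4: 27.9389 km
  5: 20.2028 km
  → nearest: 3 (13.4072 km)
Q5 at 27.8769°N, 76.6706°E:
  1: 25.3712 km
  2: 19.5647 km
  3: 3.6412 km
  4: 24.3596 km
  5: 12.4651 km
  → nearest: 3 (3.6412 km)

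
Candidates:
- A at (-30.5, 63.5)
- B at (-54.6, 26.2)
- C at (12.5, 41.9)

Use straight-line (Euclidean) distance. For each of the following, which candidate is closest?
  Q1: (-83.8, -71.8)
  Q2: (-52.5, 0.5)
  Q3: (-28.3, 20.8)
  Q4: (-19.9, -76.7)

Q1→B; Q2→B; Q3→B; Q4→B

Q1 at (-83.8, -71.8):
  A: √((53.3)² + (135.3)²) = √(2840.890 + 18306.090) = 145.4
  B: √((29.2)² + (98.0)²) = √(852.640 + 9604.000) = 102.3
  C: √((96.3)² + (113.7)²) = √(9273.690 + 12927.690) = 149.0
  → nearest: B (102.3)
Q2 at (-52.5, 0.5):
  A: √((22.0)² + (63.0)²) = √(484.000 + 3969.000) = 66.7
  B: √((-2.1)² + (25.7)²) = √(4.410 + 660.490) = 25.8
  C: √((65.0)² + (41.4)²) = √(4225.000 + 1713.960) = 77.1
  → nearest: B (25.8)
Q3 at (-28.3, 20.8):
  A: √((-2.2)² + (42.7)²) = √(4.840 + 1823.290) = 42.8
  B: √((-26.3)² + (5.4)²) = √(691.690 + 29.160) = 26.8
  C: √((40.8)² + (21.1)²) = √(1664.640 + 445.210) = 45.9
  → nearest: B (26.8)
Q4 at (-19.9, -76.7):
  A: √((-10.6)² + (140.2)²) = √(112.360 + 19656.040) = 140.6
  B: √((-34.7)² + (102.9)²) = √(1204.090 + 10588.410) = 108.6
  C: √((32.4)² + (118.6)²) = √(1049.760 + 14065.960) = 122.9
  → nearest: B (108.6)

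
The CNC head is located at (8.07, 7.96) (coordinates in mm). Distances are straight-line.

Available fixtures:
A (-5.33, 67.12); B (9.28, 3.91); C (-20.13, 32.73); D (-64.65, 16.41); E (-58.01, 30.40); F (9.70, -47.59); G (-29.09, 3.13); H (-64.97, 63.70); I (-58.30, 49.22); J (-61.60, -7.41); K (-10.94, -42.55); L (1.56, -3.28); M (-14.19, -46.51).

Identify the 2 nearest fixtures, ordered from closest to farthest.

Distances from (8.07, 7.96):
A: 60.66 mm
B: 4.23 mm
C: 37.53 mm
D: 73.21 mm
E: 69.79 mm
F: 55.57 mm
G: 37.47 mm
H: 91.88 mm
I: 78.15 mm
J: 71.35 mm
K: 53.97 mm
L: 12.99 mm
M: 58.84 mm
Sorted: B (4.23 mm) < L (12.99 mm) < G (37.47 mm) < C (37.53 mm) < …

B, L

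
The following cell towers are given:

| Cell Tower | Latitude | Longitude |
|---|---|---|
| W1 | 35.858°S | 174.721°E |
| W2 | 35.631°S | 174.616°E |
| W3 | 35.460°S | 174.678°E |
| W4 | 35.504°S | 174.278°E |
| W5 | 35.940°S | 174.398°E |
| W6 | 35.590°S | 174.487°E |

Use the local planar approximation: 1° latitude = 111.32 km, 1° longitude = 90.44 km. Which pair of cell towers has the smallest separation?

W2 and W6

Pairwise distances:
W2–W6: √((0.041·111.32)² + (-0.129·90.44)²) = √(20.83119 + 136.11329) = 12.528 km
W2–W3: √((0.171·111.32)² + (0.062·90.44)²) = √(362.35864 + 31.44159) = 19.844 km
W4–W6: √((-0.086·111.32)² + (0.209·90.44)²) = √(91.65229 + 357.28409) = 21.188 km
W3–W6: √((-0.130·111.32)² + (-0.191·90.44)²) = √(209.42721 + 298.39246) = 22.535 km
W1–W2: √((0.227·111.32)² + (-0.105·90.44)²) = √(638.55471 + 90.17781) = 26.995 km
W1–W5: √((-0.082·111.32)² + (-0.323·90.44)²) = √(83.32477 + 853.34795) = 30.605 km
W2–W4: √((0.127·111.32)² + (-0.338·90.44)²) = √(199.87286 + 934.44664) = 33.680 km
W3–W4: √((-0.044·111.32)² + (-0.400·90.44)²) = √(23.99119 + 1308.70298) = 36.506 km
W1–W6: √((0.268·111.32)² + (-0.234·90.44)²) = √(890.05324 + 447.87088) = 36.578 km
W2–W5: √((-0.309·111.32)² + (-0.218·90.44)²) = √(1183.21415 + 388.71750) = 39.648 km
W5–W6: √((0.350·111.32)² + (0.089·90.44)²) = √(1518.03744 + 64.78898) = 39.785 km
W1–W3: √((0.398·111.32)² + (-0.043·90.44)²) = √(1962.96492 + 15.12370) = 44.476 km
W4–W5: √((-0.436·111.32)² + (0.120·90.44)²) = √(2355.69670 + 117.78327) = 49.734 km
W1–W4: √((0.354·111.32)² + (-0.443·90.44)²) = √(1552.93372 + 1605.19781) = 56.197 km
W3–W5: √((-0.480·111.32)² + (-0.280·90.44)²) = √(2855.14961 + 641.26446) = 59.130 km
Closest pair: W2–W6 at 12.528 km.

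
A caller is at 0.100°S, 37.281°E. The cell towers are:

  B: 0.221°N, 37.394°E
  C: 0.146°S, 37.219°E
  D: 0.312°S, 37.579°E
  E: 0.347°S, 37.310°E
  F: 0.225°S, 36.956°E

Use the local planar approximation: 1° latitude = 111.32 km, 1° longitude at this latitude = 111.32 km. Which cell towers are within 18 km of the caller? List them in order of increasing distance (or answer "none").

C

Distances from 0.100°S, 37.281°E:
B: √((0.321·111.32)² + (0.113·111.32)²) = √(1276.89875 + 158.23527) = 37.883 km
C: √((-0.046·111.32)² + (-0.062·111.32)²) = √(26.22177 + 47.63540) = 8.594 km
D: √((-0.212·111.32)² + (0.298·111.32)²) = √(556.95245 + 1100.47181) = 40.711 km
E: √((-0.247·111.32)² + (0.029·111.32)²) = √(756.03222 + 10.42179) = 27.685 km
F: √((-0.125·111.32)² + (-0.325·111.32)²) = √(193.62722 + 1308.92004) = 38.763 km
Threshold 18 km: C (8.594 km) is within range.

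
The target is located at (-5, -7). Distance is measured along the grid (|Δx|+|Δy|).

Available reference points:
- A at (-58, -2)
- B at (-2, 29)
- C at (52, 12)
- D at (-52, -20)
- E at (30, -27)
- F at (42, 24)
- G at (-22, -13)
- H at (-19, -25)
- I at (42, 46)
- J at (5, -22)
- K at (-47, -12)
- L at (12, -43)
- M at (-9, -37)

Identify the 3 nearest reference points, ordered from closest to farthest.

G, J, H

Distances from (-5, -7):
A: |-53| + |5| = 53 + 5 = 58
B: |3| + |36| = 3 + 36 = 39
C: |57| + |19| = 57 + 19 = 76
D: |-47| + |-13| = 47 + 13 = 60
E: |35| + |-20| = 35 + 20 = 55
F: |47| + |31| = 47 + 31 = 78
G: |-17| + |-6| = 17 + 6 = 23
H: |-14| + |-18| = 14 + 18 = 32
I: |47| + |53| = 47 + 53 = 100
J: |10| + |-15| = 10 + 15 = 25
K: |-42| + |-5| = 42 + 5 = 47
L: |17| + |-36| = 17 + 36 = 53
M: |-4| + |-30| = 4 + 30 = 34
Sorted: G (23) < J (25) < H (32) < M (34) < B (39) < …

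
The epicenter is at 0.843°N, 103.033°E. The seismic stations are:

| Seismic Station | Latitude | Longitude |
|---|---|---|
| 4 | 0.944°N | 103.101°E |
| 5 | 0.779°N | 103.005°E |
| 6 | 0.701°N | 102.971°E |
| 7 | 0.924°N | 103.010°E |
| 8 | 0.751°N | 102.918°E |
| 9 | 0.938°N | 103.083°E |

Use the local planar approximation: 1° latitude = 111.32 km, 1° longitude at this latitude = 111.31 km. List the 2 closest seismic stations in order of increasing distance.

Distances from 0.843°N, 103.033°E:
4: √((0.101·111.32)² + (0.068·111.31)²) = √(126.41224 + 57.29097) = 13.554 km
5: √((-0.064·111.32)² + (-0.028·111.31)²) = √(50.75822 + 9.71369) = 7.776 km
6: √((-0.142·111.32)² + (-0.062·111.31)²) = √(249.87516 + 47.62684) = 17.248 km
7: √((0.081·111.32)² + (-0.023·111.31)²) = √(81.30485 + 6.55427) = 9.373 km
8: √((-0.092·111.32)² + (-0.115·111.31)²) = √(104.88709 + 163.85664) = 16.393 km
9: √((0.095·111.32)² + (0.050·111.31)²) = √(111.83909 + 30.97479) = 11.950 km
Sorted: 5 (7.776 km) < 7 (9.373 km) < 9 (11.950 km) < 4 (13.554 km) < …

5, 7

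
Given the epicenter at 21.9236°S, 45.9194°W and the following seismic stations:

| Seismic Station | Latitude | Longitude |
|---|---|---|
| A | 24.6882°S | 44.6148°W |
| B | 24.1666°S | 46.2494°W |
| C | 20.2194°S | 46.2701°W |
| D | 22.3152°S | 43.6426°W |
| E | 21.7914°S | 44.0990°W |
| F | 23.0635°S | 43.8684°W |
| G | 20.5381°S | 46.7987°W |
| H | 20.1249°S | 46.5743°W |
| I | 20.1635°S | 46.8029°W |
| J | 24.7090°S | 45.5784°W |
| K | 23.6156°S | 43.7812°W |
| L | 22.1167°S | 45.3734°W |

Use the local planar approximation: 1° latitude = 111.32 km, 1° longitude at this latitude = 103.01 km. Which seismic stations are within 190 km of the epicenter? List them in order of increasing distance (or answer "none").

Distances from 21.9236°S, 45.9194°W:
A: √((-2.7646·111.32)² + (1.3046·103.01)²) = √(94713.307444 + 18059.824378) = 335.8171 km
B: √((-2.2430·111.32)² + (-0.3300·103.01)²) = √(62345.475629 + 1155.544445) = 251.9941 km
C: √((1.7042·111.32)² + (-0.3507·103.01)²) = √(35990.469927 + 1305.059481) = 193.1205 km
D: √((-0.3916·111.32)² + (2.2768·103.01)²) = √(1900.341977 + 55005.806892) = 238.5501 km
E: √((0.1322·111.32)² + (1.8204·103.01)²) = √(216.575490 + 35163.526877) = 188.0960 km
F: √((-1.1399·111.32)² + (2.0510·103.01)²) = √(16102.002978 + 44636.496028) = 246.4518 km
G: √((1.3855·111.32)² + (-0.8793·103.01)²) = √(23788.083570 + 8204.137315) = 178.8637 km
H: √((1.7987·111.32)² + (-0.6549·103.01)²) = √(40092.567092 + 4551.020117) = 211.2903 km
I: √((1.7601·111.32)² + (-0.8835·103.01)²) = √(38390.262456 + 8282.699057) = 216.0393 km
J: √((-2.7854·111.32)² + (0.3410·103.01)²) = √(96143.856362 + 1233.864679) = 312.0540 km
K: √((-1.6920·111.32)² + (2.1382·103.01)²) = √(35477.018360 + 48512.697607) = 289.8098 km
L: √((-0.1931·111.32)² + (0.5460·103.01)²) = √(462.073373 + 3163.326793) = 60.2113 km
Threshold 190 km: L (60.2113 km), G (178.8637 km), E (188.0960 km) are within range.

L, G, E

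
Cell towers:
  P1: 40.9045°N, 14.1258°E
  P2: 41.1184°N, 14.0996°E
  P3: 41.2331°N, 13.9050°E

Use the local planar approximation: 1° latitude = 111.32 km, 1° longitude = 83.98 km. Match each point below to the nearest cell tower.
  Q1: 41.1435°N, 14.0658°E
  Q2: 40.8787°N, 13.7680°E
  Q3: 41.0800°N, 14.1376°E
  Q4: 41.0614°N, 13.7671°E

Q1→P2; Q2→P1; Q3→P2; Q4→P3

Q1 at 41.1435°N, 14.0658°E:
  P1: 27.0784 km
  P2: 3.9830 km
  P3: 16.7882 km
  → nearest: P2 (3.9830 km)
Q2 at 40.8787°N, 13.7680°E:
  P1: 30.1850 km
  P2: 38.5682 km
  P3: 41.0952 km
  → nearest: P1 (30.1850 km)
Q3 at 41.0800°N, 14.1376°E:
  P1: 19.5618 km
  P2: 5.3345 km
  P3: 25.9236 km
  → nearest: P2 (5.3345 km)
Q4 at 41.0614°N, 13.7671°E:
  P1: 34.8209 km
  P2: 28.6352 km
  P3: 22.3483 km
  → nearest: P3 (22.3483 km)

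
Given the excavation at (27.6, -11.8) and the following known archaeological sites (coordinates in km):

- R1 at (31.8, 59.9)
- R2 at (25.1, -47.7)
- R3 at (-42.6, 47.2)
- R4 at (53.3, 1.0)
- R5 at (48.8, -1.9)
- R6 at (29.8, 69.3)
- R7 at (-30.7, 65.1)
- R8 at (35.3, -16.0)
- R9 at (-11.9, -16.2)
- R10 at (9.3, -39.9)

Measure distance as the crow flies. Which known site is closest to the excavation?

Distances from (27.6, -11.8):
R1: √((4.2)² + (71.7)²) = √(17.640 + 5140.890) = 71.8 km
R2: √((-2.5)² + (-35.9)²) = √(6.250 + 1288.810) = 36.0 km
R3: √((-70.2)² + (59.0)²) = √(4928.040 + 3481.000) = 91.7 km
R4: √((25.7)² + (12.8)²) = √(660.490 + 163.840) = 28.7 km
R5: √((21.2)² + (9.9)²) = √(449.440 + 98.010) = 23.4 km
R6: √((2.2)² + (81.1)²) = √(4.840 + 6577.210) = 81.1 km
R7: √((-58.3)² + (76.9)²) = √(3398.890 + 5913.610) = 96.5 km
R8: √((7.7)² + (-4.2)²) = √(59.290 + 17.640) = 8.8 km
R9: √((-39.5)² + (-4.4)²) = √(1560.250 + 19.360) = 39.7 km
R10: √((-18.3)² + (-28.1)²) = √(334.890 + 789.610) = 33.5 km
Minimum: R8 at 8.8 km.

R8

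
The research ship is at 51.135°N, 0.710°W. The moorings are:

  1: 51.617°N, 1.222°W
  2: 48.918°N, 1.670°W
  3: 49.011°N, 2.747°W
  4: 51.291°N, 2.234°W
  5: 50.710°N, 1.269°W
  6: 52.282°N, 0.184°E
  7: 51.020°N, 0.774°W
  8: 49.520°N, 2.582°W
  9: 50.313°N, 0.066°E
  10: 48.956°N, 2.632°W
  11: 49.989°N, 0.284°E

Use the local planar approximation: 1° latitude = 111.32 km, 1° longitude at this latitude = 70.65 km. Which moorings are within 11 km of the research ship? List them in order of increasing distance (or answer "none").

none

Distances from 51.135°N, 0.710°W:
1: √((0.482·111.32)² + (-0.512·70.65)²) = √(2878.99209 + 1308.47146) = 64.711 km
2: √((-2.217·111.32)² + (-0.960·70.65)²) = √(60908.48280 + 4600.09498) = 255.946 km
3: √((-2.124·111.32)² + (-2.037·70.65)²) = √(55905.61381 + 20711.25379) = 276.798 km
4: √((0.156·111.32)² + (-1.524·70.65)²) = √(301.57518 + 11592.95810) = 109.062 km
5: √((-0.425·111.32)² + (-0.559·70.65)²) = √(2238.33072 + 1559.72469) = 61.628 km
6: √((1.147·111.32)² + (0.894·70.65)²) = √(16303.21407 + 3989.32455) = 142.452 km
7: √((-0.115·111.32)² + (-0.064·70.65)²) = √(163.88608 + 20.44487) = 13.577 km
8: √((-1.615·111.32)² + (-1.872·70.65)²) = √(32321.49561 + 17491.86115) = 223.189 km
9: √((-0.822·111.32)² + (0.776·70.65)²) = √(8373.17235 + 3005.71484) = 106.672 km
10: √((-2.179·111.32)² + (-1.922·70.65)²) = √(58838.40019 + 18438.73399) = 277.988 km
11: √((-1.146·111.32)² + (0.994·70.65)²) = √(16274.79889 + 4931.70512) = 145.625 km
Threshold 11 km: none within range.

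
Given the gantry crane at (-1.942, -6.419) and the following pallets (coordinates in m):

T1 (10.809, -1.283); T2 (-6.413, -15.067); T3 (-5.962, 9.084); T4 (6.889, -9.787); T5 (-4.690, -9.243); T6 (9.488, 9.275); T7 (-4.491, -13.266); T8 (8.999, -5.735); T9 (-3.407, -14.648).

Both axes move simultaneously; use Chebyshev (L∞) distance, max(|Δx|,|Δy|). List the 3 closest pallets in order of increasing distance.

Distances from (-1.942, -6.419):
T1: max(|12.751|, |5.136|) = 12.751 m
T2: max(|-4.471|, |-8.648|) = 8.648 m
T3: max(|-4.020|, |15.503|) = 15.503 m
T4: max(|8.831|, |-3.368|) = 8.831 m
T5: max(|-2.748|, |-2.824|) = 2.824 m
T6: max(|11.430|, |15.694|) = 15.694 m
T7: max(|-2.549|, |-6.847|) = 6.847 m
T8: max(|10.941|, |0.684|) = 10.941 m
T9: max(|-1.465|, |-8.229|) = 8.229 m
Sorted: T5 (2.824 m) < T7 (6.847 m) < T9 (8.229 m) < T2 (8.648 m) < T4 (8.831 m) < …

T5, T7, T9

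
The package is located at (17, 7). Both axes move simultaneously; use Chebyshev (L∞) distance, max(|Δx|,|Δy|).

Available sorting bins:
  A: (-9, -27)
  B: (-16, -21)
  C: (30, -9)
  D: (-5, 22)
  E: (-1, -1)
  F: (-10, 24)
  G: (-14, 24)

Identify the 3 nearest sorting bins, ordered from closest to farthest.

C, E, D

Distances from (17, 7):
A: max(|-26|, |-34|) = 34
B: max(|-33|, |-28|) = 33
C: max(|13|, |-16|) = 16
D: max(|-22|, |15|) = 22
E: max(|-18|, |-8|) = 18
F: max(|-27|, |17|) = 27
G: max(|-31|, |17|) = 31
Sorted: C (16) < E (18) < D (22) < F (27) < G (31) < …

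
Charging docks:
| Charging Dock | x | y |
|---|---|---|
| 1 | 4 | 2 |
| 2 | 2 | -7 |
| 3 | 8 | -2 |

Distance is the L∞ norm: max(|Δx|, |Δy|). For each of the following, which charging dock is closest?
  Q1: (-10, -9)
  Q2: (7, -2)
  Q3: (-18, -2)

Q1→2; Q2→3; Q3→2

Q1 at (-10, -9):
  1: 14
  2: 12
  3: 18
  → nearest: 2 (12)
Q2 at (7, -2):
  1: 4
  2: 5
  3: 1
  → nearest: 3 (1)
Q3 at (-18, -2):
  1: 22
  2: 20
  3: 26
  → nearest: 2 (20)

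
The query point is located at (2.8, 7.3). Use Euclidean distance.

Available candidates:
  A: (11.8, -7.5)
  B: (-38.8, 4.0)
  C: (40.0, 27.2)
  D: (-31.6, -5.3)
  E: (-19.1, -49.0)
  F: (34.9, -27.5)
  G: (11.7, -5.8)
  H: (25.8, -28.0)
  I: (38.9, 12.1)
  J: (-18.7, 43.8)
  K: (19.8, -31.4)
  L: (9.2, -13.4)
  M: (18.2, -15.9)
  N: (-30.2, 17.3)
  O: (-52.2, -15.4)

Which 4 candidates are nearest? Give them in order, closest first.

G, A, L, M

Distances from (2.8, 7.3):
A: √((9.0)² + (-14.8)²) = √(81.000 + 219.040) = 17.3
B: √((-41.6)² + (-3.3)²) = √(1730.560 + 10.890) = 41.7
C: √((37.2)² + (19.9)²) = √(1383.840 + 396.010) = 42.2
D: √((-34.4)² + (-12.6)²) = √(1183.360 + 158.760) = 36.6
E: √((-21.9)² + (-56.3)²) = √(479.610 + 3169.690) = 60.4
F: √((32.1)² + (-34.8)²) = √(1030.410 + 1211.040) = 47.3
G: √((8.9)² + (-13.1)²) = √(79.210 + 171.610) = 15.8
H: √((23.0)² + (-35.3)²) = √(529.000 + 1246.090) = 42.1
I: √((36.1)² + (4.8)²) = √(1303.210 + 23.040) = 36.4
J: √((-21.5)² + (36.5)²) = √(462.250 + 1332.250) = 42.4
K: √((17.0)² + (-38.7)²) = √(289.000 + 1497.690) = 42.3
L: √((6.4)² + (-20.7)²) = √(40.960 + 428.490) = 21.7
M: √((15.4)² + (-23.2)²) = √(237.160 + 538.240) = 27.8
N: √((-33.0)² + (10.0)²) = √(1089.000 + 100.000) = 34.5
O: √((-55.0)² + (-22.7)²) = √(3025.000 + 515.290) = 59.5
Sorted: G (15.8) < A (17.3) < L (21.7) < M (27.8) < N (34.5) < I (36.4) < …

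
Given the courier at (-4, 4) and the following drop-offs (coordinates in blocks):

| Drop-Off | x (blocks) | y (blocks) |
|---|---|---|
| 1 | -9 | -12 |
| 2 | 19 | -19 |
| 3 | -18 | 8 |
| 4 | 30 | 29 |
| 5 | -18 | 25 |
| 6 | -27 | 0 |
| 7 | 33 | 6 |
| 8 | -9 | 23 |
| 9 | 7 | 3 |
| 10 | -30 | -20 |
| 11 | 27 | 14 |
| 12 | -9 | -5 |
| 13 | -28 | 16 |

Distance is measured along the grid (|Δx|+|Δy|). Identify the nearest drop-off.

9

Distances from (-4, 4):
1: 21 blocks
2: 46 blocks
3: 18 blocks
4: 59 blocks
5: 35 blocks
6: 27 blocks
7: 39 blocks
8: 24 blocks
9: 12 blocks
10: 50 blocks
11: 41 blocks
12: 14 blocks
13: 36 blocks
Minimum: 9 at 12 blocks.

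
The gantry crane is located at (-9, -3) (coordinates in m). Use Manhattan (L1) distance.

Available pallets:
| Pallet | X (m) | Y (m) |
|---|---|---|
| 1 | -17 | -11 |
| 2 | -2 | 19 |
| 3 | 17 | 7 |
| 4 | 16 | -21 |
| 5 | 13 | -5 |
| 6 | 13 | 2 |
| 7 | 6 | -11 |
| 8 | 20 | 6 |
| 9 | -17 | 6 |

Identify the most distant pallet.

4

Distances from (-9, -3):
1: 16 m
2: 29 m
3: 36 m
4: 43 m
5: 24 m
6: 27 m
7: 23 m
8: 38 m
9: 17 m
Maximum: 4 at 43 m.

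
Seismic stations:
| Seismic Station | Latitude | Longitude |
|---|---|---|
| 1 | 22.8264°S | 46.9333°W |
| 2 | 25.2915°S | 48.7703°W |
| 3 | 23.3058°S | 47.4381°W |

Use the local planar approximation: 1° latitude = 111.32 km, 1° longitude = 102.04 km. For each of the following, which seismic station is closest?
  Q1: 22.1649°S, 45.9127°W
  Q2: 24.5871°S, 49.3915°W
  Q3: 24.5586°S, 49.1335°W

Q1→1; Q2→2; Q3→2

Q1 at 22.1649°S, 45.9127°W:
  1: √((-0.6615·111.32)² + (-1.0206·102.04)²) = √(5422.581554 + 10845.561163) = 127.5466 km
  2: √((-3.1266·111.32)² + (-2.8576·102.04)²) = √(121140.968773 + 85024.438843) = 454.0544 km
  3: √((-1.1409·111.32)² + (-1.5254·102.04)²) = √(16130.266977 + 24227.487824) = 200.8924 km
  → nearest: 1 (127.5466 km)
Q2 at 24.5871°S, 49.3915°W:
  1: √((1.7607·111.32)² + (2.4582·102.04)²) = √(38416.440609 + 62918.060771) = 318.3308 km
  2: √((-0.7044·111.32)² + (0.6212·102.04)²) = √(6148.725285 + 4017.943209) = 100.8299 km
  3: √((1.2813·111.32)² + (1.9534·102.04)²) = √(20344.548101 + 39730.430111) = 245.1020 km
  → nearest: 2 (100.8299 km)
Q3 at 24.5586°S, 49.1335°W:
  1: √((1.7322·111.32)² + (2.2002·102.04)²) = √(37182.831955 + 50404.025263) = 295.9508 km
  2: √((-0.7329·111.32)² + (0.3632·102.04)²) = √(6656.345234 + 1373.512384) = 89.6095 km
  3: √((1.2528·111.32)² + (1.6954·102.04)²) = √(19449.564651 + 29928.521138) = 222.2118 km
  → nearest: 2 (89.6095 km)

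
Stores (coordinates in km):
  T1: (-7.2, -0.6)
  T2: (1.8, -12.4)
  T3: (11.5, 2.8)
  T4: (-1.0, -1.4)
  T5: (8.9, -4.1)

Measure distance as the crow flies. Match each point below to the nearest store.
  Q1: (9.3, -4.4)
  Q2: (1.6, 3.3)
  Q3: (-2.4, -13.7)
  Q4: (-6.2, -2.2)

Q1 at (9.3, -4.4):
  T1: 16.9 km
  T2: 11.0 km
  T3: 7.5 km
  T4: 10.7 km
  T5: 0.5 km
  → nearest: T5 (0.5 km)
Q2 at (1.6, 3.3):
  T1: 9.6 km
  T2: 15.7 km
  T3: 9.9 km
  T4: 5.4 km
  T5: 10.4 km
  → nearest: T4 (5.4 km)
Q3 at (-2.4, -13.7):
  T1: 14.0 km
  T2: 4.4 km
  T3: 21.6 km
  T4: 12.4 km
  T5: 14.8 km
  → nearest: T2 (4.4 km)
Q4 at (-6.2, -2.2):
  T1: 1.9 km
  T2: 13.0 km
  T3: 18.4 km
  T4: 5.3 km
  T5: 15.2 km
  → nearest: T1 (1.9 km)

Q1→T5; Q2→T4; Q3→T2; Q4→T1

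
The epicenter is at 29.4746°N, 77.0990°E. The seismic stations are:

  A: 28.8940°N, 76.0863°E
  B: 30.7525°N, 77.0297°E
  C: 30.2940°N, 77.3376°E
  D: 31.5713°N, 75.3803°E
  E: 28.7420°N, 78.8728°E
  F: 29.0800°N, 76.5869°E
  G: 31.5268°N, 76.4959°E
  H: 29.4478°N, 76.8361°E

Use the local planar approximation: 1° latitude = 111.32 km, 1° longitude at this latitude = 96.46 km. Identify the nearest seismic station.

H

Distances from 29.4746°N, 77.0990°E:
A: √((-0.5806·111.32)² + (-1.0127·96.46)²) = √(4177.346096 + 9542.367431) = 117.1312 km
B: √((1.2779·111.32)² + (-0.0693·96.46)²) = √(20236.720600 + 44.684920) = 142.4128 km
C: √((0.8194·111.32)² + (0.2386·96.46)²) = √(8320.287143 + 529.706612) = 94.0744 km
D: √((2.0967·111.32)² + (-1.7187·96.46)²) = √(54477.727841 + 27484.932145) = 286.2912 km
E: √((-0.7326·111.32)² + (1.7738·96.46)²) = √(6650.897028 + 29275.465966) = 189.5425 km
F: √((-0.3946·111.32)² + (-0.5121·96.46)²) = √(1929.570084 + 2440.080009) = 66.1033 km
G: √((2.0522·111.32)² + (-0.6031·96.46)²) = √(52189.815538 + 3384.333650) = 235.7417 km
H: √((-0.0268·111.32)² + (-0.2629·96.46)²) = √(8.900532 + 643.095821) = 25.5342 km
Minimum: H at 25.5342 km.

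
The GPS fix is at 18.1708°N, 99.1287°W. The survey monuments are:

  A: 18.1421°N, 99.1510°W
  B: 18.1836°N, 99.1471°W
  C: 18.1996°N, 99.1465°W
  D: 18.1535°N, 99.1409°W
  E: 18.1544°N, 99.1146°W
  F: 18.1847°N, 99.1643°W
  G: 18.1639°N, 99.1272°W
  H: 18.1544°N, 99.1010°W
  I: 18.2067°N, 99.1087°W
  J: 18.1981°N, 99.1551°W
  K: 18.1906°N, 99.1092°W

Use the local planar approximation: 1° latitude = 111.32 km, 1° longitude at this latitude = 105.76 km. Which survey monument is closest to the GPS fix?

G

Distances from 18.1708°N, 99.1287°W:
A: √((-0.0287·111.32)² + (-0.0223·105.76)²) = √(10.207284 + 5.562277) = 3.9711 km
B: √((0.0128·111.32)² + (-0.0184·105.76)²) = √(2.030329 + 3.786854) = 2.4119 km
C: √((0.0288·111.32)² + (-0.0178·105.76)²) = √(10.278539 + 3.543912) = 3.7179 km
D: √((-0.0173·111.32)² + (-0.0122·105.76)²) = √(3.708844 + 1.664802) = 2.3181 km
E: √((-0.0164·111.32)² + (0.0141·105.76)²) = √(3.332991 + 2.223725) = 2.3573 km
F: √((0.0139·111.32)² + (-0.0356·105.76)²) = √(2.394286 + 14.175647) = 4.0706 km
G: √((-0.0069·111.32)² + (0.0015·105.76)²) = √(0.589990 + 0.025167) = 0.7843 km
H: √((-0.0164·111.32)² + (0.0277·105.76)²) = √(3.332991 + 8.582275) = 3.4518 km
I: √((0.0359·111.32)² + (0.0200·105.76)²) = √(15.971117 + 4.474071) = 4.5216 km
J: √((0.0273·111.32)² + (-0.0264·105.76)²) = √(9.235740 + 7.795621) = 4.1269 km
K: √((0.0198·111.32)² + (0.0195·105.76)²) = √(4.858216 + 4.253164) = 3.0185 km
Minimum: G at 0.7843 km.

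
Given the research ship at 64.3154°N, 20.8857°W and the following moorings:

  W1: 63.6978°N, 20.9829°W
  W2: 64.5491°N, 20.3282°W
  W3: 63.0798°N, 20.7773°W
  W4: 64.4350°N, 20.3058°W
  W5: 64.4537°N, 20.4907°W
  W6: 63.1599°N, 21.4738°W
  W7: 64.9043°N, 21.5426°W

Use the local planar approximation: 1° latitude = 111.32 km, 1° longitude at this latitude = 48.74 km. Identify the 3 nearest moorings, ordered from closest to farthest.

Distances from 64.3154°N, 20.8857°W:
W1: √((-0.6176·111.32)² + (-0.0972·48.74)²) = √(4726.731902 + 22.444172) = 68.9143 km
W2: √((0.2337·111.32)² + (0.5575·48.74)²) = √(676.805408 + 738.347474) = 37.6185 km
W3: √((-1.2356·111.32)² + (0.1084·48.74)²) = √(18919.175008 + 27.914485) = 137.6484 km
W4: √((0.1196·111.32)² + (0.5799·48.74)²) = √(177.259188 + 798.872124) = 31.2431 km
W5: √((0.1383·111.32)² + (0.3950·48.74)²) = √(237.023145 + 370.651055) = 24.6510 km
W6: √((-1.1555·111.32)² + (-0.5881·48.74)²) = √(16545.743788 + 821.624552) = 131.7853 km
W7: √((0.5889·111.32)² + (-0.6569·48.74)²) = √(4297.634763 + 1025.107883) = 72.9571 km
Sorted: W5 (24.6510 km) < W4 (31.2431 km) < W2 (37.6185 km) < W1 (68.9143 km) < W7 (72.9571 km) < …

W5, W4, W2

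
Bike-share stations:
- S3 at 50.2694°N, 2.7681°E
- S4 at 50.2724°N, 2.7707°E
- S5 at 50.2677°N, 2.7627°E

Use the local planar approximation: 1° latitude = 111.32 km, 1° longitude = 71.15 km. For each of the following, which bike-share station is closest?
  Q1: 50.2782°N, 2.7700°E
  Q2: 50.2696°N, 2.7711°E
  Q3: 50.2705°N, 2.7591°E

Q1→S4; Q2→S3; Q3→S5

Q1 at 50.2782°N, 2.7700°E:
  S3: √((-0.0088·111.32)² + (-0.0019·71.15)²) = √(0.959648 + 0.018275) = 0.9889 km
  S4: √((-0.0058·111.32)² + (0.0007·71.15)²) = √(0.416872 + 0.002481) = 0.6476 km
  S5: √((-0.0105·111.32)² + (-0.0073·71.15)²) = √(1.366234 + 0.269771) = 1.2791 km
  → nearest: S4 (0.6476 km)
Q2 at 50.2696°N, 2.7711°E:
  S3: √((-0.0002·111.32)² + (-0.0030·71.15)²) = √(0.000496 + 0.045561) = 0.2146 km
  S4: √((0.0028·111.32)² + (-0.0004·71.15)²) = √(0.097154 + 0.000810) = 0.3130 km
  S5: √((-0.0019·111.32)² + (-0.0084·71.15)²) = √(0.044736 + 0.357197) = 0.6340 km
  → nearest: S3 (0.2146 km)
Q3 at 50.2705°N, 2.7591°E:
  S3: √((-0.0011·111.32)² + (0.0090·71.15)²) = √(0.014994 + 0.410048) = 0.6520 km
  S4: √((0.0019·111.32)² + (0.0116·71.15)²) = √(0.044736 + 0.681186) = 0.8520 km
  S5: √((-0.0028·111.32)² + (0.0036·71.15)²) = √(0.097154 + 0.065608) = 0.4034 km
  → nearest: S5 (0.4034 km)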